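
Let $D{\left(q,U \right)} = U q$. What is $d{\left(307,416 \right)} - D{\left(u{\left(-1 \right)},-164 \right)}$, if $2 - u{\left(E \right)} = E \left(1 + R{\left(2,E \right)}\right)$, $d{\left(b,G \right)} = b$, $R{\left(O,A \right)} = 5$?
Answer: $1619$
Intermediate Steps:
$u{\left(E \right)} = 2 - 6 E$ ($u{\left(E \right)} = 2 - E \left(1 + 5\right) = 2 - E 6 = 2 - 6 E$)
$d{\left(307,416 \right)} - D{\left(u{\left(-1 \right)},-164 \right)} = 307 - - 164 \left(2 - -6\right) = 307 - - 164 \left(2 + 6\right) = 307 - \left(-164\right) 8 = 307 - -1312 = 307 + 1312 = 1619$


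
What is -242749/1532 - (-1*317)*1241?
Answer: 602441455/1532 ≈ 3.9324e+5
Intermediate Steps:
-242749/1532 - (-1*317)*1241 = -242749*1/1532 - (-317)*1241 = -242749/1532 - 1*(-393397) = -242749/1532 + 393397 = 602441455/1532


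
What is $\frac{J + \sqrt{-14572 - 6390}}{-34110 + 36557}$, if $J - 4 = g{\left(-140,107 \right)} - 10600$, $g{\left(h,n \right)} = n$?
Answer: $- \frac{10489}{2447} + \frac{i \sqrt{20962}}{2447} \approx -4.2865 + 0.059167 i$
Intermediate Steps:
$J = -10489$ ($J = 4 + \left(107 - 10600\right) = 4 - 10493 = -10489$)
$\frac{J + \sqrt{-14572 - 6390}}{-34110 + 36557} = \frac{-10489 + \sqrt{-14572 - 6390}}{-34110 + 36557} = \frac{-10489 + \sqrt{-20962}}{2447} = \left(-10489 + i \sqrt{20962}\right) \frac{1}{2447} = - \frac{10489}{2447} + \frac{i \sqrt{20962}}{2447}$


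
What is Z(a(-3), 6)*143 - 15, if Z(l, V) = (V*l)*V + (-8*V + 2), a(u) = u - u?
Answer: -6593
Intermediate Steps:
a(u) = 0
Z(l, V) = 2 - 8*V + l*V² (Z(l, V) = l*V² + (2 - 8*V) = 2 - 8*V + l*V²)
Z(a(-3), 6)*143 - 15 = (2 - 8*6 + 0*6²)*143 - 15 = (2 - 48 + 0*36)*143 - 15 = (2 - 48 + 0)*143 - 15 = -46*143 - 15 = -6578 - 15 = -6593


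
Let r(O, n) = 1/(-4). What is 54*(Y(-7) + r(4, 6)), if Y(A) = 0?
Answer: -27/2 ≈ -13.500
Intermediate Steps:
r(O, n) = -¼
54*(Y(-7) + r(4, 6)) = 54*(0 - ¼) = 54*(-¼) = -27/2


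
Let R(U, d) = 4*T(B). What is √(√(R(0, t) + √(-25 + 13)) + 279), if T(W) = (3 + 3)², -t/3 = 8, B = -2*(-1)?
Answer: √(279 + √2*√(72 + I*√3)) ≈ 17.059 + 0.00423*I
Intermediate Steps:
B = 2
t = -24 (t = -3*8 = -24)
T(W) = 36 (T(W) = 6² = 36)
R(U, d) = 144 (R(U, d) = 4*36 = 144)
√(√(R(0, t) + √(-25 + 13)) + 279) = √(√(144 + √(-25 + 13)) + 279) = √(√(144 + √(-12)) + 279) = √(√(144 + 2*I*√3) + 279) = √(279 + √(144 + 2*I*√3))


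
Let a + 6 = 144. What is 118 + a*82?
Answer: 11434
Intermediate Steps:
a = 138 (a = -6 + 144 = 138)
118 + a*82 = 118 + 138*82 = 118 + 11316 = 11434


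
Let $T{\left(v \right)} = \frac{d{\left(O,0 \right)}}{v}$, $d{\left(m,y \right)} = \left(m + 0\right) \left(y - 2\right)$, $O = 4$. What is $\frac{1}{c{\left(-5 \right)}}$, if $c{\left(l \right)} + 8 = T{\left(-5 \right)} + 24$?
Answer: $\frac{5}{88} \approx 0.056818$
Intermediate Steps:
$d{\left(m,y \right)} = m \left(-2 + y\right)$
$T{\left(v \right)} = - \frac{8}{v}$ ($T{\left(v \right)} = \frac{4 \left(-2 + 0\right)}{v} = \frac{4 \left(-2\right)}{v} = - \frac{8}{v}$)
$c{\left(l \right)} = \frac{88}{5}$ ($c{\left(l \right)} = -8 + \left(- \frac{8}{-5} + 24\right) = -8 + \left(\left(-8\right) \left(- \frac{1}{5}\right) + 24\right) = -8 + \left(\frac{8}{5} + 24\right) = -8 + \frac{128}{5} = \frac{88}{5}$)
$\frac{1}{c{\left(-5 \right)}} = \frac{1}{\frac{88}{5}} = \frac{5}{88}$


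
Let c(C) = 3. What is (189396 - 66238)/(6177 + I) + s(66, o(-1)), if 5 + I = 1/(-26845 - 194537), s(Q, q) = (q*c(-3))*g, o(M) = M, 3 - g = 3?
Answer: 27264964356/1366369703 ≈ 19.954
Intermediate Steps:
g = 0 (g = 3 - 1*3 = 3 - 3 = 0)
s(Q, q) = 0 (s(Q, q) = (q*3)*0 = (3*q)*0 = 0)
I = -1106911/221382 (I = -5 + 1/(-26845 - 194537) = -5 + 1/(-221382) = -5 - 1/221382 = -1106911/221382 ≈ -5.0000)
(189396 - 66238)/(6177 + I) + s(66, o(-1)) = (189396 - 66238)/(6177 - 1106911/221382) + 0 = 123158/(1366369703/221382) + 0 = 123158*(221382/1366369703) + 0 = 27264964356/1366369703 + 0 = 27264964356/1366369703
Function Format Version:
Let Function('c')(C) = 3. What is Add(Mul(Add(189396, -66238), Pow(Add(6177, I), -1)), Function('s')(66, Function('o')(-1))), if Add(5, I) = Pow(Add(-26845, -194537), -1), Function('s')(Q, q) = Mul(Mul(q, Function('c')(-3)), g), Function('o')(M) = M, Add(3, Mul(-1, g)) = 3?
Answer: Rational(27264964356, 1366369703) ≈ 19.954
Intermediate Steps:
g = 0 (g = Add(3, Mul(-1, 3)) = Add(3, -3) = 0)
Function('s')(Q, q) = 0 (Function('s')(Q, q) = Mul(Mul(q, 3), 0) = Mul(Mul(3, q), 0) = 0)
I = Rational(-1106911, 221382) (I = Add(-5, Pow(Add(-26845, -194537), -1)) = Add(-5, Pow(-221382, -1)) = Add(-5, Rational(-1, 221382)) = Rational(-1106911, 221382) ≈ -5.0000)
Add(Mul(Add(189396, -66238), Pow(Add(6177, I), -1)), Function('s')(66, Function('o')(-1))) = Add(Mul(Add(189396, -66238), Pow(Add(6177, Rational(-1106911, 221382)), -1)), 0) = Add(Mul(123158, Pow(Rational(1366369703, 221382), -1)), 0) = Add(Mul(123158, Rational(221382, 1366369703)), 0) = Add(Rational(27264964356, 1366369703), 0) = Rational(27264964356, 1366369703)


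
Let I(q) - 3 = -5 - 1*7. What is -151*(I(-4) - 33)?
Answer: 6342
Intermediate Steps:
I(q) = -9 (I(q) = 3 + (-5 - 1*7) = 3 + (-5 - 7) = 3 - 12 = -9)
-151*(I(-4) - 33) = -151*(-9 - 33) = -151*(-42) = 6342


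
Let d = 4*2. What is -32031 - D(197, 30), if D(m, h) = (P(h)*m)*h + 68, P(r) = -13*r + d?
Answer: 2225521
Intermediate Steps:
d = 8
P(r) = 8 - 13*r (P(r) = -13*r + 8 = 8 - 13*r)
D(m, h) = 68 + h*m*(8 - 13*h) (D(m, h) = ((8 - 13*h)*m)*h + 68 = (m*(8 - 13*h))*h + 68 = h*m*(8 - 13*h) + 68 = 68 + h*m*(8 - 13*h))
-32031 - D(197, 30) = -32031 - (68 - 1*30*197*(-8 + 13*30)) = -32031 - (68 - 1*30*197*(-8 + 390)) = -32031 - (68 - 1*30*197*382) = -32031 - (68 - 2257620) = -32031 - 1*(-2257552) = -32031 + 2257552 = 2225521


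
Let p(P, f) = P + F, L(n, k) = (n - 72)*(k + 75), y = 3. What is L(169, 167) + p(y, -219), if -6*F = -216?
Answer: 23513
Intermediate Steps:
F = 36 (F = -⅙*(-216) = 36)
L(n, k) = (-72 + n)*(75 + k)
p(P, f) = 36 + P (p(P, f) = P + 36 = 36 + P)
L(169, 167) + p(y, -219) = (-5400 - 72*167 + 75*169 + 167*169) + (36 + 3) = (-5400 - 12024 + 12675 + 28223) + 39 = 23474 + 39 = 23513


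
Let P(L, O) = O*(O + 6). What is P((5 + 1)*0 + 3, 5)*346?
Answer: 19030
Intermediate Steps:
P(L, O) = O*(6 + O)
P((5 + 1)*0 + 3, 5)*346 = (5*(6 + 5))*346 = (5*11)*346 = 55*346 = 19030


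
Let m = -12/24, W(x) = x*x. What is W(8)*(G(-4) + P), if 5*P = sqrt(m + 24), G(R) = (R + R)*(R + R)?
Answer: 4096 + 32*sqrt(94)/5 ≈ 4158.0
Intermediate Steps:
W(x) = x**2
m = -1/2 (m = -12*1/24 = -1/2 ≈ -0.50000)
G(R) = 4*R**2 (G(R) = (2*R)*(2*R) = 4*R**2)
P = sqrt(94)/10 (P = sqrt(-1/2 + 24)/5 = sqrt(47/2)/5 = (sqrt(94)/2)/5 = sqrt(94)/10 ≈ 0.96954)
W(8)*(G(-4) + P) = 8**2*(4*(-4)**2 + sqrt(94)/10) = 64*(4*16 + sqrt(94)/10) = 64*(64 + sqrt(94)/10) = 4096 + 32*sqrt(94)/5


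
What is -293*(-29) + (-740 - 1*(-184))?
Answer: 7941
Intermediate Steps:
-293*(-29) + (-740 - 1*(-184)) = 8497 + (-740 + 184) = 8497 - 556 = 7941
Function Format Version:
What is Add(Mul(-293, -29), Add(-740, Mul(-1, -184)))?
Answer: 7941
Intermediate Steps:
Add(Mul(-293, -29), Add(-740, Mul(-1, -184))) = Add(8497, Add(-740, 184)) = Add(8497, -556) = 7941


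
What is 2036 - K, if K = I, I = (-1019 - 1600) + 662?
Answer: 3993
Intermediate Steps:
I = -1957 (I = -2619 + 662 = -1957)
K = -1957
2036 - K = 2036 - 1*(-1957) = 2036 + 1957 = 3993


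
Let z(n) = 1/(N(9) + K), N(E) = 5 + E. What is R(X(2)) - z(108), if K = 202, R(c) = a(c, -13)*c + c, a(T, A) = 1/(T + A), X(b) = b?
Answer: 4309/2376 ≈ 1.8136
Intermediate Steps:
a(T, A) = 1/(A + T)
R(c) = c + c/(-13 + c) (R(c) = c/(-13 + c) + c = c + c/(-13 + c))
z(n) = 1/216 (z(n) = 1/((5 + 9) + 202) = 1/(14 + 202) = 1/216)
R(X(2)) - z(108) = 2*(-12 + 2)/(-13 + 2) - 1*1/216 = 2*(-10)/(-11) - 1/216 = 2*(-1/11)*(-10) - 1/216 = 20/11 - 1/216 = 4309/2376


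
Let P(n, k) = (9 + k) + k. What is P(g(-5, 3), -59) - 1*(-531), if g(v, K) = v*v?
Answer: 422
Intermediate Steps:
g(v, K) = v²
P(n, k) = 9 + 2*k
P(g(-5, 3), -59) - 1*(-531) = (9 + 2*(-59)) - 1*(-531) = (9 - 118) + 531 = -109 + 531 = 422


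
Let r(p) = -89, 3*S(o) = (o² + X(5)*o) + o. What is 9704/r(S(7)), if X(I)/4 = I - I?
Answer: -9704/89 ≈ -109.03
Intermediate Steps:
X(I) = 0 (X(I) = 4*(I - I) = 4*0 = 0)
S(o) = o/3 + o²/3 (S(o) = ((o² + 0*o) + o)/3 = ((o² + 0) + o)/3 = (o² + o)/3 = (o + o²)/3 = o/3 + o²/3)
9704/r(S(7)) = 9704/(-89) = 9704*(-1/89) = -9704/89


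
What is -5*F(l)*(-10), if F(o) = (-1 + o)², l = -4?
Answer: 1250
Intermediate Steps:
-5*F(l)*(-10) = -5*(-1 - 4)²*(-10) = -5*(-5)²*(-10) = -5*25*(-10) = -125*(-10) = 1250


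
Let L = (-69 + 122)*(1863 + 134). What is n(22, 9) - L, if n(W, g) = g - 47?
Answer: -105879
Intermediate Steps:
n(W, g) = -47 + g
L = 105841 (L = 53*1997 = 105841)
n(22, 9) - L = (-47 + 9) - 1*105841 = -38 - 105841 = -105879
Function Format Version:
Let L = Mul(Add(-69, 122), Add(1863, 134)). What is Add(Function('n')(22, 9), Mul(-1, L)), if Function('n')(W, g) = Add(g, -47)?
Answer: -105879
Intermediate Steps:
Function('n')(W, g) = Add(-47, g)
L = 105841 (L = Mul(53, 1997) = 105841)
Add(Function('n')(22, 9), Mul(-1, L)) = Add(Add(-47, 9), Mul(-1, 105841)) = Add(-38, -105841) = -105879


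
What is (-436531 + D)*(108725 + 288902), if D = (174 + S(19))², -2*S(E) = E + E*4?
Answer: -668854341105/4 ≈ -1.6721e+11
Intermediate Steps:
S(E) = -5*E/2 (S(E) = -(E + E*4)/2 = -(E + 4*E)/2 = -5*E/2)
D = 64009/4 (D = (174 - 5/2*19)² = (174 - 95/2)² = (253/2)² = 64009/4 ≈ 16002.)
(-436531 + D)*(108725 + 288902) = (-436531 + 64009/4)*(108725 + 288902) = -1682115/4*397627 = -668854341105/4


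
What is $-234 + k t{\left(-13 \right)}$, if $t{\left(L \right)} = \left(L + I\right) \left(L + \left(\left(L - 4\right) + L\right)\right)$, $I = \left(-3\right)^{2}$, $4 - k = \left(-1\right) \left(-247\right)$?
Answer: $-42030$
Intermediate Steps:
$k = -243$ ($k = 4 - \left(-1\right) \left(-247\right) = 4 - 247 = -243$)
$I = 9$
$t{\left(L \right)} = \left(-4 + 3 L\right) \left(9 + L\right)$ ($t{\left(L \right)} = \left(L + 9\right) \left(L + \left(\left(L - 4\right) + L\right)\right) = \left(9 + L\right) \left(L + \left(\left(-4 + L\right) + L\right)\right) = \left(9 + L\right) \left(L + \left(-4 + 2 L\right)\right) = \left(9 + L\right) \left(-4 + 3 L\right) = \left(-4 + 3 L\right) \left(9 + L\right)$)
$-234 + k t{\left(-13 \right)} = -234 - 243 \left(-36 + 3 \left(-13\right)^{2} + 23 \left(-13\right)\right) = -234 - 243 \left(-36 + 3 \cdot 169 - 299\right) = -234 - 243 \left(-36 + 507 - 299\right) = -234 - 41796 = -42030$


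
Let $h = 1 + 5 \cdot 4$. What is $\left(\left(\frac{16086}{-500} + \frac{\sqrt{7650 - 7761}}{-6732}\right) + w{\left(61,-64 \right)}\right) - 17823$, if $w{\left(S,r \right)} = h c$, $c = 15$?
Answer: $- \frac{4385043}{250} - \frac{i \sqrt{111}}{6732} \approx -17540.0 - 0.001565 i$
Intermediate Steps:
$h = 21$ ($h = 1 + 20 = 21$)
$w{\left(S,r \right)} = 315$ ($w{\left(S,r \right)} = 21 \cdot 15 = 315$)
$\left(\left(\frac{16086}{-500} + \frac{\sqrt{7650 - 7761}}{-6732}\right) + w{\left(61,-64 \right)}\right) - 17823 = \left(\left(\frac{16086}{-500} + \frac{\sqrt{7650 - 7761}}{-6732}\right) + 315\right) - 17823 = \left(\left(16086 \left(- \frac{1}{500}\right) + \sqrt{-111} \left(- \frac{1}{6732}\right)\right) + 315\right) - 17823 = \left(\left(- \frac{8043}{250} + i \sqrt{111} \left(- \frac{1}{6732}\right)\right) + 315\right) - 17823 = \left(\left(- \frac{8043}{250} - \frac{i \sqrt{111}}{6732}\right) + 315\right) - 17823 = \left(\frac{70707}{250} - \frac{i \sqrt{111}}{6732}\right) - 17823 = - \frac{4385043}{250} - \frac{i \sqrt{111}}{6732}$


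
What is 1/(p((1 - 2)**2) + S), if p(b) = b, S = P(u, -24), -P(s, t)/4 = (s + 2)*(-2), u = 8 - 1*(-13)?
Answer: 1/185 ≈ 0.0054054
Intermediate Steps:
u = 21 (u = 8 + 13 = 21)
P(s, t) = 16 + 8*s (P(s, t) = -4*(s + 2)*(-2) = -4*(2 + s)*(-2) = -4*(-4 - 2*s) = 16 + 8*s)
S = 184 (S = 16 + 8*21 = 16 + 168 = 184)
1/(p((1 - 2)**2) + S) = 1/((1 - 2)**2 + 184) = 1/((-1)**2 + 184) = 1/(1 + 184) = 1/185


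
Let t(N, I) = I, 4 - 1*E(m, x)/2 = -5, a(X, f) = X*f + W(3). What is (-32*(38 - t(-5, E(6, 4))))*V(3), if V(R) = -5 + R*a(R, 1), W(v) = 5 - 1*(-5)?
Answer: -21760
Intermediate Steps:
W(v) = 10 (W(v) = 5 + 5 = 10)
a(X, f) = 10 + X*f (a(X, f) = X*f + 10 = 10 + X*f)
E(m, x) = 18 (E(m, x) = 8 - 2*(-5) = 8 + 10 = 18)
V(R) = -5 + R*(10 + R) (V(R) = -5 + R*(10 + R*1) = -5 + R*(10 + R))
(-32*(38 - t(-5, E(6, 4))))*V(3) = (-32*(38 - 1*18))*(-5 + 3*(10 + 3)) = (-32*(38 - 18))*(-5 + 3*13) = (-32*20)*(-5 + 39) = -640*34 = -21760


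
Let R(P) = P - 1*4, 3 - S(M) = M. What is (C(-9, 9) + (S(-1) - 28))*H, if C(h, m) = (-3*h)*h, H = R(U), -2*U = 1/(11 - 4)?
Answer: 15219/14 ≈ 1087.1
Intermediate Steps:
S(M) = 3 - M
U = -1/14 (U = -1/(2*(11 - 4)) = -½/7 = -½*⅐ = -1/14 ≈ -0.071429)
R(P) = -4 + P (R(P) = P - 4 = -4 + P)
H = -57/14 (H = -4 - 1/14 = -57/14 ≈ -4.0714)
C(h, m) = -3*h²
(C(-9, 9) + (S(-1) - 28))*H = (-3*(-9)² + ((3 - 1*(-1)) - 28))*(-57/14) = (-3*81 + ((3 + 1) - 28))*(-57/14) = (-243 + (4 - 28))*(-57/14) = (-243 - 24)*(-57/14) = -267*(-57/14) = 15219/14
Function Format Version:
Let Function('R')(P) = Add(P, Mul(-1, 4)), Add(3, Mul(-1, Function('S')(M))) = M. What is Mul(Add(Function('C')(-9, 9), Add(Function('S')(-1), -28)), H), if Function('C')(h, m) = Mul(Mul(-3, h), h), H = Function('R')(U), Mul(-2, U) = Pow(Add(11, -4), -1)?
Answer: Rational(15219, 14) ≈ 1087.1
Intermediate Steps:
Function('S')(M) = Add(3, Mul(-1, M))
U = Rational(-1, 14) (U = Mul(Rational(-1, 2), Pow(Add(11, -4), -1)) = Mul(Rational(-1, 2), Pow(7, -1)) = Mul(Rational(-1, 2), Rational(1, 7)) = Rational(-1, 14) ≈ -0.071429)
Function('R')(P) = Add(-4, P) (Function('R')(P) = Add(P, -4) = Add(-4, P))
H = Rational(-57, 14) (H = Add(-4, Rational(-1, 14)) = Rational(-57, 14) ≈ -4.0714)
Function('C')(h, m) = Mul(-3, Pow(h, 2))
Mul(Add(Function('C')(-9, 9), Add(Function('S')(-1), -28)), H) = Mul(Add(Mul(-3, Pow(-9, 2)), Add(Add(3, Mul(-1, -1)), -28)), Rational(-57, 14)) = Mul(Add(Mul(-3, 81), Add(Add(3, 1), -28)), Rational(-57, 14)) = Mul(Add(-243, Add(4, -28)), Rational(-57, 14)) = Mul(Add(-243, -24), Rational(-57, 14)) = Mul(-267, Rational(-57, 14)) = Rational(15219, 14)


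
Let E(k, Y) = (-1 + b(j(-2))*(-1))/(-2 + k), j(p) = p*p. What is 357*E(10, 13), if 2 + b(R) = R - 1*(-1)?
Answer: -357/2 ≈ -178.50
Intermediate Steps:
j(p) = p²
b(R) = -1 + R (b(R) = -2 + (R - 1*(-1)) = -2 + (R + 1) = -2 + (1 + R) = -1 + R)
E(k, Y) = -4/(-2 + k) (E(k, Y) = (-1 + (-1 + (-2)²)*(-1))/(-2 + k) = (-1 + (-1 + 4)*(-1))/(-2 + k) = (-1 + 3*(-1))/(-2 + k) = (-1 - 3)/(-2 + k) = -4/(-2 + k))
357*E(10, 13) = 357*(-4/(-2 + 10)) = 357*(-4/8) = 357*(-4*⅛) = 357*(-½) = -357/2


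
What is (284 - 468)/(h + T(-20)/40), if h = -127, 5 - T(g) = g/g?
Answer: 1840/1269 ≈ 1.4500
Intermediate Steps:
T(g) = 4 (T(g) = 5 - g/g = 5 - 1*1 = 5 - 1 = 4)
(284 - 468)/(h + T(-20)/40) = (284 - 468)/(-127 + 4/40) = -184/(-127 + 4*(1/40)) = -184/(-127 + ⅒) = -184/(-1269/10) = -184*(-10/1269) = 1840/1269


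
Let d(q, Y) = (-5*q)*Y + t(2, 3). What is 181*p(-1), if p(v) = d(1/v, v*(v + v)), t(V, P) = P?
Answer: 2353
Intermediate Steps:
d(q, Y) = 3 - 5*Y*q (d(q, Y) = (-5*q)*Y + 3 = -5*Y*q + 3 = 3 - 5*Y*q)
p(v) = 3 - 10*v (p(v) = 3 - 5*v*(v + v)/v = 3 - 5*v*(2*v)/v = 3 - 5*2*v**2/v = 3 - 10*v)
181*p(-1) = 181*(3 - 10*(-1)) = 181*(3 + 10) = 181*13 = 2353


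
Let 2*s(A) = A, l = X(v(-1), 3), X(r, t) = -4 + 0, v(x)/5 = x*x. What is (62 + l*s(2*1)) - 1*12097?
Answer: -12039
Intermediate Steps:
v(x) = 5*x² (v(x) = 5*(x*x) = 5*x²)
X(r, t) = -4
l = -4
s(A) = A/2
(62 + l*s(2*1)) - 1*12097 = (62 - 2*2*1) - 1*12097 = (62 - 2*2) - 12097 = (62 - 4*1) - 12097 = (62 - 4) - 12097 = 58 - 12097 = -12039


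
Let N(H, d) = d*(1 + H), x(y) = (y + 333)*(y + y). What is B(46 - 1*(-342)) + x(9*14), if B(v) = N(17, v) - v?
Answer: 122264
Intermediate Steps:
x(y) = 2*y*(333 + y) (x(y) = (333 + y)*(2*y) = 2*y*(333 + y))
B(v) = 17*v (B(v) = v*(1 + 17) - v = v*18 - v = 18*v - v = 17*v)
B(46 - 1*(-342)) + x(9*14) = 17*(46 - 1*(-342)) + 2*(9*14)*(333 + 9*14) = 17*(46 + 342) + 2*126*(333 + 126) = 17*388 + 2*126*459 = 6596 + 115668 = 122264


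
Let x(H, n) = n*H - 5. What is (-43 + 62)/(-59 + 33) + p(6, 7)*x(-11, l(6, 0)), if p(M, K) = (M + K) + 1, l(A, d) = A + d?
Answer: -25863/26 ≈ -994.73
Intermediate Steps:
x(H, n) = -5 + H*n (x(H, n) = H*n - 5 = -5 + H*n)
p(M, K) = 1 + K + M (p(M, K) = (K + M) + 1 = 1 + K + M)
(-43 + 62)/(-59 + 33) + p(6, 7)*x(-11, l(6, 0)) = (-43 + 62)/(-59 + 33) + (1 + 7 + 6)*(-5 - 11*(6 + 0)) = 19/(-26) + 14*(-5 - 11*6) = 19*(-1/26) + 14*(-5 - 66) = -19/26 + 14*(-71) = -19/26 - 994 = -25863/26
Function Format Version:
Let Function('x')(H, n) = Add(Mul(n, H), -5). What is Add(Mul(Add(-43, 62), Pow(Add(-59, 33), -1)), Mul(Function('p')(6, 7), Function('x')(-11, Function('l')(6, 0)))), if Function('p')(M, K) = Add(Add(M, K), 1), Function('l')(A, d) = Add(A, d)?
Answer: Rational(-25863, 26) ≈ -994.73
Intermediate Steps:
Function('x')(H, n) = Add(-5, Mul(H, n)) (Function('x')(H, n) = Add(Mul(H, n), -5) = Add(-5, Mul(H, n)))
Function('p')(M, K) = Add(1, K, M) (Function('p')(M, K) = Add(Add(K, M), 1) = Add(1, K, M))
Add(Mul(Add(-43, 62), Pow(Add(-59, 33), -1)), Mul(Function('p')(6, 7), Function('x')(-11, Function('l')(6, 0)))) = Add(Mul(Add(-43, 62), Pow(Add(-59, 33), -1)), Mul(Add(1, 7, 6), Add(-5, Mul(-11, Add(6, 0))))) = Add(Mul(19, Pow(-26, -1)), Mul(14, Add(-5, Mul(-11, 6)))) = Add(Mul(19, Rational(-1, 26)), Mul(14, Add(-5, -66))) = Add(Rational(-19, 26), Mul(14, -71)) = Add(Rational(-19, 26), -994) = Rational(-25863, 26)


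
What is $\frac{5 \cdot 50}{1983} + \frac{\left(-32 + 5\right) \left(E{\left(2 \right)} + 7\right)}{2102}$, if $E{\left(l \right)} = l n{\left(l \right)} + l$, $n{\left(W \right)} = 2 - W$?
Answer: $\frac{43631}{4168266} \approx 0.010467$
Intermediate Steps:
$E{\left(l \right)} = l + l \left(2 - l\right)$ ($E{\left(l \right)} = l \left(2 - l\right) + l = l + l \left(2 - l\right)$)
$\frac{5 \cdot 50}{1983} + \frac{\left(-32 + 5\right) \left(E{\left(2 \right)} + 7\right)}{2102} = \frac{5 \cdot 50}{1983} + \frac{\left(-32 + 5\right) \left(2 \left(3 - 2\right) + 7\right)}{2102} = 250 \cdot \frac{1}{1983} + - 27 \left(2 \left(3 - 2\right) + 7\right) \frac{1}{2102} = \frac{250}{1983} + - 27 \left(2 \cdot 1 + 7\right) \frac{1}{2102} = \frac{250}{1983} + - 27 \left(2 + 7\right) \frac{1}{2102} = \frac{250}{1983} + \left(-27\right) 9 \cdot \frac{1}{2102} = \frac{250}{1983} - \frac{243}{2102} = \frac{43631}{4168266}$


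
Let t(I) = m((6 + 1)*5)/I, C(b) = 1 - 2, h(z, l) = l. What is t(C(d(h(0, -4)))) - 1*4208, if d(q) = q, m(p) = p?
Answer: -4243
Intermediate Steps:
C(b) = -1
t(I) = 35/I (t(I) = ((6 + 1)*5)/I = (7*5)/I = 35/I)
t(C(d(h(0, -4)))) - 1*4208 = 35/(-1) - 1*4208 = 35*(-1) - 4208 = -35 - 4208 = -4243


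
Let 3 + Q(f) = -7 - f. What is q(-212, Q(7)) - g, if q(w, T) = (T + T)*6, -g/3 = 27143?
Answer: 81225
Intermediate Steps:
g = -81429 (g = -3*27143 = -81429)
Q(f) = -10 - f (Q(f) = -3 + (-7 - f) = -10 - f)
q(w, T) = 12*T (q(w, T) = (2*T)*6 = 12*T)
q(-212, Q(7)) - g = 12*(-10 - 1*7) - 1*(-81429) = 12*(-10 - 7) + 81429 = 12*(-17) + 81429 = -204 + 81429 = 81225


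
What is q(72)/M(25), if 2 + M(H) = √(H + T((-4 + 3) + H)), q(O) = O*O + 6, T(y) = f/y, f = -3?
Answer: 83040/167 + 10380*√398/167 ≈ 1737.2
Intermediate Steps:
T(y) = -3/y
q(O) = 6 + O² (q(O) = O² + 6 = 6 + O²)
M(H) = -2 + √(H - 3/(-1 + H)) (M(H) = -2 + √(H - 3/((-4 + 3) + H)) = -2 + √(H - 3/(-1 + H)))
q(72)/M(25) = (6 + 72²)/(-2 + √((-3 + 25*(-1 + 25))/(-1 + 25))) = (6 + 5184)/(-2 + √((-3 + 25*24)/24)) = 5190/(-2 + √((-3 + 600)/24)) = 5190/(-2 + √((1/24)*597)) = 5190/(-2 + √(199/8)) = 5190/(-2 + √398/4)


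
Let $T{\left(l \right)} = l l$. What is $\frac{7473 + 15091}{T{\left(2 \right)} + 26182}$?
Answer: $\frac{11282}{13093} \approx 0.86168$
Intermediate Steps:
$T{\left(l \right)} = l^{2}$
$\frac{7473 + 15091}{T{\left(2 \right)} + 26182} = \frac{7473 + 15091}{2^{2} + 26182} = \frac{22564}{4 + 26182} = \frac{22564}{26186} = 22564 \cdot \frac{1}{26186} = \frac{11282}{13093}$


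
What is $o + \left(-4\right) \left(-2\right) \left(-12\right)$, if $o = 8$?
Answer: $-88$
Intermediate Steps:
$o + \left(-4\right) \left(-2\right) \left(-12\right) = 8 + \left(-4\right) \left(-2\right) \left(-12\right) = 8 + 8 \left(-12\right) = 8 - 96 = -88$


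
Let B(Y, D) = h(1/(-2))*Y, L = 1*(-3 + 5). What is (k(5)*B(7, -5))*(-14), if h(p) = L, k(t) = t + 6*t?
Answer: -6860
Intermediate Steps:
k(t) = 7*t
L = 2 (L = 1*2 = 2)
h(p) = 2
B(Y, D) = 2*Y
(k(5)*B(7, -5))*(-14) = ((7*5)*(2*7))*(-14) = (35*14)*(-14) = 490*(-14) = -6860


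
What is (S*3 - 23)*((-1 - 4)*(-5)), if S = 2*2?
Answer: -275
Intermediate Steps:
S = 4
(S*3 - 23)*((-1 - 4)*(-5)) = (4*3 - 23)*((-1 - 4)*(-5)) = (12 - 23)*(-5*(-5)) = -11*25 = -275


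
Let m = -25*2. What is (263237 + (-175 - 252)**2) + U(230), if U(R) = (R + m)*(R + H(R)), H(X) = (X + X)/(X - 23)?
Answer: 487366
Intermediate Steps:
m = -50
H(X) = 2*X/(-23 + X) (H(X) = (2*X)/(-23 + X) = 2*X/(-23 + X))
U(R) = (-50 + R)*(R + 2*R/(-23 + R)) (U(R) = (R - 50)*(R + 2*R/(-23 + R)) = (-50 + R)*(R + 2*R/(-23 + R)))
(263237 + (-175 - 252)**2) + U(230) = (263237 + (-175 - 252)**2) + 230*(1050 + 230**2 - 71*230)/(-23 + 230) = (263237 + (-427)**2) + 230*(1050 + 52900 - 16330)/207 = (263237 + 182329) + 230*(1/207)*37620 = 445566 + 41800 = 487366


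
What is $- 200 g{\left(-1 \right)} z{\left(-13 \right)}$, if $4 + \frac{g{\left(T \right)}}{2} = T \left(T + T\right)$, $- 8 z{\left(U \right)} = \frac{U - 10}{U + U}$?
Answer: $- \frac{1150}{13} \approx -88.462$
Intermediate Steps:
$z{\left(U \right)} = - \frac{-10 + U}{16 U}$ ($z{\left(U \right)} = - \frac{\left(U - 10\right) \frac{1}{U + U}}{8} = - \frac{\left(-10 + U\right) \frac{1}{2 U}}{8} = - \frac{\frac{1}{2} \frac{1}{U} \left(-10 + U\right)}{8} = - \frac{-10 + U}{16 U}$)
$g{\left(T \right)} = -8 + 4 T^{2}$ ($g{\left(T \right)} = -8 + 2 T \left(T + T\right) = -8 + 2 T 2 T = -8 + 2 \cdot 2 T^{2} = -8 + 4 T^{2}$)
$- 200 g{\left(-1 \right)} z{\left(-13 \right)} = - 200 \left(-8 + 4 \left(-1\right)^{2}\right) \frac{10 - -13}{16 \left(-13\right)} = - 200 \left(-8 + 4 \cdot 1\right) \frac{1}{16} \left(- \frac{1}{13}\right) \left(10 + 13\right) = - 200 \left(-8 + 4\right) \frac{1}{16} \left(- \frac{1}{13}\right) 23 = \left(-200\right) \left(-4\right) \left(- \frac{23}{208}\right) = 800 \left(- \frac{23}{208}\right) = - \frac{1150}{13}$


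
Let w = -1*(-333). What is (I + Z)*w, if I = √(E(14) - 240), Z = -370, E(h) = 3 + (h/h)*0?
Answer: -123210 + 333*I*√237 ≈ -1.2321e+5 + 5126.5*I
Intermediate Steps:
E(h) = 3 (E(h) = 3 + 1*0 = 3 + 0 = 3)
w = 333
I = I*√237 (I = √(3 - 240) = √(-237) = I*√237 ≈ 15.395*I)
(I + Z)*w = (I*√237 - 370)*333 = (-370 + I*√237)*333 = -123210 + 333*I*√237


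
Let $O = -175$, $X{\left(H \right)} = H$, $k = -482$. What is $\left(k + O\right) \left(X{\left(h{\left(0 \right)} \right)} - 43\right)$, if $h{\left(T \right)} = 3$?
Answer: $26280$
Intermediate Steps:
$\left(k + O\right) \left(X{\left(h{\left(0 \right)} \right)} - 43\right) = \left(-482 - 175\right) \left(3 - 43\right) = \left(-657\right) \left(-40\right) = 26280$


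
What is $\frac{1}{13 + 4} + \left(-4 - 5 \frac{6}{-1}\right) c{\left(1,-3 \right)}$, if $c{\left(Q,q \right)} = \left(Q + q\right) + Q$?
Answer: $- \frac{441}{17} \approx -25.941$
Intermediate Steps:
$c{\left(Q,q \right)} = q + 2 Q$
$\frac{1}{13 + 4} + \left(-4 - 5 \frac{6}{-1}\right) c{\left(1,-3 \right)} = \frac{1}{13 + 4} + \left(-4 - 5 \frac{6}{-1}\right) \left(-3 + 2 \cdot 1\right) = \frac{1}{17} + \left(-4 - 5 \cdot 6 \left(-1\right)\right) \left(-3 + 2\right) = \frac{1}{17} + \left(-4 - -30\right) \left(-1\right) = \frac{1}{17} + \left(-4 + 30\right) \left(-1\right) = \frac{1}{17} + 26 \left(-1\right) = \frac{1}{17} - 26 = - \frac{441}{17}$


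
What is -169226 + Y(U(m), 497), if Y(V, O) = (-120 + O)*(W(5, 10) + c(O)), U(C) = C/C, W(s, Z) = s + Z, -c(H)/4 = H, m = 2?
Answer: -913047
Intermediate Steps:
c(H) = -4*H
W(s, Z) = Z + s
U(C) = 1
Y(V, O) = (-120 + O)*(15 - 4*O) (Y(V, O) = (-120 + O)*((10 + 5) - 4*O) = (-120 + O)*(15 - 4*O))
-169226 + Y(U(m), 497) = -169226 + (-1800 - 4*497**2 + 495*497) = -169226 + (-1800 - 4*247009 + 246015) = -169226 + (-1800 - 988036 + 246015) = -169226 - 743821 = -913047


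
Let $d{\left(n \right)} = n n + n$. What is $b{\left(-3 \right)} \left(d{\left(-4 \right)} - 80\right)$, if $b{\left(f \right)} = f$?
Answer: $204$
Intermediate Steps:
$d{\left(n \right)} = n + n^{2}$ ($d{\left(n \right)} = n^{2} + n = n + n^{2}$)
$b{\left(-3 \right)} \left(d{\left(-4 \right)} - 80\right) = - 3 \left(- 4 \left(1 - 4\right) - 80\right) = - 3 \left(\left(-4\right) \left(-3\right) - 80\right) = - 3 \left(12 - 80\right) = \left(-3\right) \left(-68\right) = 204$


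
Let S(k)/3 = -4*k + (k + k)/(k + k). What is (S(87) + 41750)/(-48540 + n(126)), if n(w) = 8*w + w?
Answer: -40709/47406 ≈ -0.85873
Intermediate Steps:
S(k) = 3 - 12*k (S(k) = 3*(-4*k + (k + k)/(k + k)) = 3*(-4*k + (2*k)/((2*k))) = 3*(-4*k + (2*k)*(1/(2*k))) = 3*(-4*k + 1) = 3*(1 - 4*k) = 3 - 12*k)
n(w) = 9*w
(S(87) + 41750)/(-48540 + n(126)) = ((3 - 12*87) + 41750)/(-48540 + 9*126) = ((3 - 1044) + 41750)/(-48540 + 1134) = (-1041 + 41750)/(-47406) = 40709*(-1/47406) = -40709/47406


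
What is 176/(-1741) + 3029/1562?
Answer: 4998577/2719442 ≈ 1.8381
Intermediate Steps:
176/(-1741) + 3029/1562 = 176*(-1/1741) + 3029*(1/1562) = -176/1741 + 3029/1562 = 4998577/2719442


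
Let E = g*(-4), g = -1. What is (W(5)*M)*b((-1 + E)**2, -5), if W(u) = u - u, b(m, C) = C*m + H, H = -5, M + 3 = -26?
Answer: 0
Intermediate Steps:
M = -29 (M = -3 - 26 = -29)
E = 4 (E = -1*(-4) = 4)
b(m, C) = -5 + C*m (b(m, C) = C*m - 5 = -5 + C*m)
W(u) = 0
(W(5)*M)*b((-1 + E)**2, -5) = (0*(-29))*(-5 - 5*(-1 + 4)**2) = 0*(-5 - 5*3**2) = 0*(-5 - 5*9) = 0*(-5 - 45) = 0*(-50) = 0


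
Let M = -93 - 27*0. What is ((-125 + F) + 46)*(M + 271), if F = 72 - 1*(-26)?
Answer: 3382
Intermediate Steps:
F = 98 (F = 72 + 26 = 98)
M = -93 (M = -93 - 1*0 = -93 + 0 = -93)
((-125 + F) + 46)*(M + 271) = ((-125 + 98) + 46)*(-93 + 271) = (-27 + 46)*178 = 19*178 = 3382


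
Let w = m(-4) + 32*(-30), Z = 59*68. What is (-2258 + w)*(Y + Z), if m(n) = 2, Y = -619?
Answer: -10911888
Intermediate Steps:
Z = 4012
w = -958 (w = 2 + 32*(-30) = 2 - 960 = -958)
(-2258 + w)*(Y + Z) = (-2258 - 958)*(-619 + 4012) = -3216*3393 = -10911888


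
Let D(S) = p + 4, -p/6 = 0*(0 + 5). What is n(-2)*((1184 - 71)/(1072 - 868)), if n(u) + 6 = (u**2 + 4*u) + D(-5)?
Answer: -1113/34 ≈ -32.735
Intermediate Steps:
p = 0 (p = -0*(0 + 5) = -0*5 = -6*0 = 0)
D(S) = 4 (D(S) = 0 + 4 = 4)
n(u) = -2 + u**2 + 4*u (n(u) = -6 + ((u**2 + 4*u) + 4) = -6 + (4 + u**2 + 4*u) = -2 + u**2 + 4*u)
n(-2)*((1184 - 71)/(1072 - 868)) = (-2 + (-2)**2 + 4*(-2))*((1184 - 71)/(1072 - 868)) = (-2 + 4 - 8)*(1113/204) = -6678/204 = -6*371/68 = -1113/34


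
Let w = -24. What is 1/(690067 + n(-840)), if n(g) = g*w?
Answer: 1/710227 ≈ 1.4080e-6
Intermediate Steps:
n(g) = -24*g (n(g) = g*(-24) = -24*g)
1/(690067 + n(-840)) = 1/(690067 - 24*(-840)) = 1/(690067 + 20160) = 1/710227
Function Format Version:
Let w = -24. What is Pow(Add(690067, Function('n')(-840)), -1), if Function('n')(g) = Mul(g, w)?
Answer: Rational(1, 710227) ≈ 1.4080e-6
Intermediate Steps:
Function('n')(g) = Mul(-24, g) (Function('n')(g) = Mul(g, -24) = Mul(-24, g))
Pow(Add(690067, Function('n')(-840)), -1) = Pow(Add(690067, Mul(-24, -840)), -1) = Pow(Add(690067, 20160), -1) = Pow(710227, -1) = Rational(1, 710227)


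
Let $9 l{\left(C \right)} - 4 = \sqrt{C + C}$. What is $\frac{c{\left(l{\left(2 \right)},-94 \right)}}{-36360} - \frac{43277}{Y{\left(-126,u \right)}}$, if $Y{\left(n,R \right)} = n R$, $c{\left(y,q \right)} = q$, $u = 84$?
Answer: $\frac{21868703}{5344920} \approx 4.0915$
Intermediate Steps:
$l{\left(C \right)} = \frac{4}{9} + \frac{\sqrt{2} \sqrt{C}}{9}$ ($l{\left(C \right)} = \frac{4}{9} + \frac{\sqrt{C + C}}{9} = \frac{4}{9} + \frac{\sqrt{2 C}}{9} = \frac{4}{9} + \frac{\sqrt{2} \sqrt{C}}{9}$)
$Y{\left(n,R \right)} = R n$
$\frac{c{\left(l{\left(2 \right)},-94 \right)}}{-36360} - \frac{43277}{Y{\left(-126,u \right)}} = - \frac{94}{-36360} - \frac{43277}{84 \left(-126\right)} = \left(-94\right) \left(- \frac{1}{36360}\right) - \frac{43277}{-10584} = \frac{47}{18180} - - \frac{43277}{10584} = \frac{47}{18180} + \frac{43277}{10584} = \frac{21868703}{5344920}$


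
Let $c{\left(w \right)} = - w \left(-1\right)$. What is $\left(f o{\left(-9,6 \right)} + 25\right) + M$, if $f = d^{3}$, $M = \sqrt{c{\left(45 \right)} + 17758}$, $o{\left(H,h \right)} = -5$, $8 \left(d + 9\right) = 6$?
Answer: $\frac{181285}{64} + \sqrt{17803} \approx 2966.0$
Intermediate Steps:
$d = - \frac{33}{4}$ ($d = -9 + \frac{1}{8} \cdot 6 = -9 + \frac{3}{4} = - \frac{33}{4} \approx -8.25$)
$c{\left(w \right)} = w$
$M = \sqrt{17803}$ ($M = \sqrt{45 + 17758} = \sqrt{17803} \approx 133.43$)
$f = - \frac{35937}{64}$ ($f = \left(- \frac{33}{4}\right)^{3} = - \frac{35937}{64} \approx -561.52$)
$\left(f o{\left(-9,6 \right)} + 25\right) + M = \left(\left(- \frac{35937}{64}\right) \left(-5\right) + 25\right) + \sqrt{17803} = \left(\frac{179685}{64} + 25\right) + \sqrt{17803} = \frac{181285}{64} + \sqrt{17803}$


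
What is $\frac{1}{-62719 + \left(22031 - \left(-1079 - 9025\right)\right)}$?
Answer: $- \frac{1}{30584} \approx -3.2697 \cdot 10^{-5}$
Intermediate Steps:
$\frac{1}{-62719 + \left(22031 - \left(-1079 - 9025\right)\right)} = \frac{1}{-62719 + \left(22031 - -10104\right)} = \frac{1}{-62719 + \left(22031 + 10104\right)} = \frac{1}{-62719 + 32135} = \frac{1}{-30584} = - \frac{1}{30584}$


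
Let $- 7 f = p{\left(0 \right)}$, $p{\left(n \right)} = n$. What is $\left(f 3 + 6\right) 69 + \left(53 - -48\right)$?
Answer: $515$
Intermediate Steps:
$f = 0$ ($f = \left(- \frac{1}{7}\right) 0 = 0$)
$\left(f 3 + 6\right) 69 + \left(53 - -48\right) = \left(0 \cdot 3 + 6\right) 69 + \left(53 - -48\right) = \left(0 + 6\right) 69 + \left(53 + 48\right) = 6 \cdot 69 + 101 = 414 + 101 = 515$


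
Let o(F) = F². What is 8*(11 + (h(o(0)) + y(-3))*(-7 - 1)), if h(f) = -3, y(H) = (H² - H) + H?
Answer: -296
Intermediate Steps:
y(H) = H²
8*(11 + (h(o(0)) + y(-3))*(-7 - 1)) = 8*(11 + (-3 + (-3)²)*(-7 - 1)) = 8*(11 + (-3 + 9)*(-8)) = 8*(11 + 6*(-8)) = 8*(11 - 48) = 8*(-37) = -296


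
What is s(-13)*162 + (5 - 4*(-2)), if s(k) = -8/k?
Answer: 1465/13 ≈ 112.69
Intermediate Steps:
s(-13)*162 + (5 - 4*(-2)) = -8/(-13)*162 + (5 - 4*(-2)) = -8*(-1/13)*162 + (5 + 8) = (8/13)*162 + 13 = 1296/13 + 13 = 1465/13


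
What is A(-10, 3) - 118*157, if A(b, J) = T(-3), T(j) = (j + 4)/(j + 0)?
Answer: -55579/3 ≈ -18526.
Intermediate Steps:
T(j) = (4 + j)/j
A(b, J) = -1/3 (A(b, J) = (4 - 3)/(-3) = -1/3*1 = -1/3)
A(-10, 3) - 118*157 = -1/3 - 118*157 = -1/3 - 18526 = -55579/3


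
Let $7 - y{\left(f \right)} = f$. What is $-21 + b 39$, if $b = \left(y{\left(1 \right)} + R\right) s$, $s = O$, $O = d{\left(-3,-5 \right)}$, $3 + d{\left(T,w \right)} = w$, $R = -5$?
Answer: $-333$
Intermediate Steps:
$y{\left(f \right)} = 7 - f$
$d{\left(T,w \right)} = -3 + w$
$O = -8$ ($O = -3 - 5 = -8$)
$s = -8$
$b = -8$ ($b = \left(\left(7 - 1\right) - 5\right) \left(-8\right) = \left(6 - 5\right) \left(-8\right) = 1 \left(-8\right) = -8$)
$-21 + b 39 = -21 - 312 = -333$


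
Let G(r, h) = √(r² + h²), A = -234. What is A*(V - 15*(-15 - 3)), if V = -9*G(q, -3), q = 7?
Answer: -63180 + 2106*√58 ≈ -47141.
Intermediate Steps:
G(r, h) = √(h² + r²)
V = -9*√58 (V = -9*√((-3)² + 7²) = -9*√(9 + 49) = -9*√58 ≈ -68.542)
A*(V - 15*(-15 - 3)) = -234*(-9*√58 - 15*(-15 - 3)) = -234*(-9*√58 - 15*(-18)) = -234*(-9*√58 + 270) = -234*(270 - 9*√58) = -63180 + 2106*√58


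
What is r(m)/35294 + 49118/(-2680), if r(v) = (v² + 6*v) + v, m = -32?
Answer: -432856673/23646980 ≈ -18.305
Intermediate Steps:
r(v) = v² + 7*v
r(m)/35294 + 49118/(-2680) = -32*(7 - 32)/35294 + 49118/(-2680) = -32*(-25)*(1/35294) + 49118*(-1/2680) = 800*(1/35294) - 24559/1340 = 400/17647 - 24559/1340 = -432856673/23646980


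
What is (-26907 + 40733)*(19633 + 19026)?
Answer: 534499334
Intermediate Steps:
(-26907 + 40733)*(19633 + 19026) = 13826*38659 = 534499334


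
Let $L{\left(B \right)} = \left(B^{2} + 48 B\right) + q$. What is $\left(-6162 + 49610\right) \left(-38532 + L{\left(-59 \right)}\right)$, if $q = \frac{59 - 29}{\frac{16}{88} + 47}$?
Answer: $- \frac{284742941752}{173} \approx -1.6459 \cdot 10^{9}$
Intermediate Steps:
$q = \frac{110}{173}$ ($q = \frac{30}{16 \cdot \frac{1}{88} + 47} = \frac{30}{\frac{2}{11} + 47} = \frac{30}{\frac{519}{11}} = 30 \cdot \frac{11}{519} = \frac{110}{173} \approx 0.63584$)
$L{\left(B \right)} = \frac{110}{173} + B^{2} + 48 B$ ($L{\left(B \right)} = \left(B^{2} + 48 B\right) + \frac{110}{173} = \frac{110}{173} + B^{2} + 48 B$)
$\left(-6162 + 49610\right) \left(-38532 + L{\left(-59 \right)}\right) = \left(-6162 + 49610\right) \left(-38532 + \left(\frac{110}{173} + \left(-59\right)^{2} + 48 \left(-59\right)\right)\right) = 43448 \left(-38532 + \left(\frac{110}{173} + 3481 - 2832\right)\right) = 43448 \left(-38532 + \frac{112387}{173}\right) = 43448 \left(- \frac{6553649}{173}\right) = - \frac{284742941752}{173}$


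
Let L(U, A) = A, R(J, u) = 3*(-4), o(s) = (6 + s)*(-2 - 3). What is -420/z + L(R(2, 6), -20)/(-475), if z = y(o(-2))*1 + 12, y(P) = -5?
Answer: -5696/95 ≈ -59.958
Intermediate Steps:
o(s) = -30 - 5*s (o(s) = (6 + s)*(-5) = -30 - 5*s)
R(J, u) = -12
z = 7 (z = -5*1 + 12 = -5 + 12 = 7)
-420/z + L(R(2, 6), -20)/(-475) = -420/7 - 20/(-475) = -420*⅐ - 20*(-1/475) = -60 + 4/95 = -5696/95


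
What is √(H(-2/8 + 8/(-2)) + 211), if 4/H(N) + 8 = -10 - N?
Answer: √637395/55 ≈ 14.516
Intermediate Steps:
H(N) = 4/(-18 - N) (H(N) = 4/(-8 + (-10 - N)) = 4/(-18 - N))
√(H(-2/8 + 8/(-2)) + 211) = √(-4/(18 + (-2/8 + 8/(-2))) + 211) = √(-4/(18 + (-2*⅛ + 8*(-½))) + 211) = √(-4/(18 + (-¼ - 4)) + 211) = √(-4/(18 - 17/4) + 211) = √(-4/55/4 + 211) = √(-4*4/55 + 211) = √(-16/55 + 211) = √(11589/55) = √637395/55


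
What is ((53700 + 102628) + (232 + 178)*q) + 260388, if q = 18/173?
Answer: 72099248/173 ≈ 4.1676e+5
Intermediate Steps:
q = 18/173 (q = 18*(1/173) = 18/173 ≈ 0.10405)
((53700 + 102628) + (232 + 178)*q) + 260388 = ((53700 + 102628) + (232 + 178)*(18/173)) + 260388 = (156328 + 410*(18/173)) + 260388 = (156328 + 7380/173) + 260388 = 27052124/173 + 260388 = 72099248/173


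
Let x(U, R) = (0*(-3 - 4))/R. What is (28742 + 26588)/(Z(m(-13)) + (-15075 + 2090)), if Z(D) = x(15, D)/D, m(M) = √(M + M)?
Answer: -11066/2597 ≈ -4.2611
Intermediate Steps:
x(U, R) = 0 (x(U, R) = (0*(-7))/R = 0/R = 0)
m(M) = √2*√M (m(M) = √(2*M) = √2*√M)
Z(D) = 0 (Z(D) = 0/D = 0)
(28742 + 26588)/(Z(m(-13)) + (-15075 + 2090)) = (28742 + 26588)/(0 + (-15075 + 2090)) = 55330/(0 - 12985) = 55330/(-12985) = 55330*(-1/12985) = -11066/2597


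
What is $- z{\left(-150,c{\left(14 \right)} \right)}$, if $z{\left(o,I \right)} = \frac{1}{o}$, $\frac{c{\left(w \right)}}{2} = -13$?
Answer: $\frac{1}{150} \approx 0.0066667$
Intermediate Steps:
$c{\left(w \right)} = -26$ ($c{\left(w \right)} = 2 \left(-13\right) = -26$)
$- z{\left(-150,c{\left(14 \right)} \right)} = - \frac{1}{-150} = \left(-1\right) \left(- \frac{1}{150}\right) = \frac{1}{150}$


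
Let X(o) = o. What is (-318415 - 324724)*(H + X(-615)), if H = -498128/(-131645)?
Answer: 51749245154033/131645 ≈ 3.9310e+8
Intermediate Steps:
H = 498128/131645 (H = -498128*(-1/131645) = 498128/131645 ≈ 3.7839)
(-318415 - 324724)*(H + X(-615)) = (-318415 - 324724)*(498128/131645 - 615) = -643139*(-80463547/131645) = 51749245154033/131645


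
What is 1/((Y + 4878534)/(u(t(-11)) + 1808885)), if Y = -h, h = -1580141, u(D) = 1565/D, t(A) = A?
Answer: 3979234/14209085 ≈ 0.28005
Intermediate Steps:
Y = 1580141 (Y = -1*(-1580141) = 1580141)
1/((Y + 4878534)/(u(t(-11)) + 1808885)) = 1/((1580141 + 4878534)/(1565/(-11) + 1808885)) = 1/(6458675/(1565*(-1/11) + 1808885)) = 1/(6458675/(-1565/11 + 1808885)) = 1/(6458675/(19896170/11)) = 1/(6458675*(11/19896170)) = 1/(14209085/3979234) = 3979234/14209085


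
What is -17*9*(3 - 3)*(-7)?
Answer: 0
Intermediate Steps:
-17*9*(3 - 3)*(-7) = -17*9*0*(-7) = -0*(-7) = -17*0 = 0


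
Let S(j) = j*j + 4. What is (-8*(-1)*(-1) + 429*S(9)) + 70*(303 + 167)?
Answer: 69357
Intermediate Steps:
S(j) = 4 + j² (S(j) = j² + 4 = 4 + j²)
(-8*(-1)*(-1) + 429*S(9)) + 70*(303 + 167) = (-8*(-1)*(-1) + 429*(4 + 9²)) + 70*(303 + 167) = (8*(-1) + 429*(4 + 81)) + 70*470 = (-8 + 429*85) + 32900 = (-8 + 36465) + 32900 = 36457 + 32900 = 69357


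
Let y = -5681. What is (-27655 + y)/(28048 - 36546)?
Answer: 16668/4249 ≈ 3.9228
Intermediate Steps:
(-27655 + y)/(28048 - 36546) = (-27655 - 5681)/(28048 - 36546) = -33336/(-8498) = -33336*(-1/8498) = 16668/4249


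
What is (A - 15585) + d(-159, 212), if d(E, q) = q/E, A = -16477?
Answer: -96190/3 ≈ -32063.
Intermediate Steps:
(A - 15585) + d(-159, 212) = (-16477 - 15585) + 212/(-159) = -32062 + 212*(-1/159) = -32062 - 4/3 = -96190/3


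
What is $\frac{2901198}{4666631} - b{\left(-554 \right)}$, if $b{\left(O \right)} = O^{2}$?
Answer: $- \frac{1432260818798}{4666631} \approx -3.0692 \cdot 10^{5}$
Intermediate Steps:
$\frac{2901198}{4666631} - b{\left(-554 \right)} = \frac{2901198}{4666631} - \left(-554\right)^{2} = 2901198 \cdot \frac{1}{4666631} - 306916 = \frac{2901198}{4666631} - 306916 = - \frac{1432260818798}{4666631}$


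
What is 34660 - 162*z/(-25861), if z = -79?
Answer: 896329462/25861 ≈ 34660.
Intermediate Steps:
34660 - 162*z/(-25861) = 34660 - 162*(-79)/(-25861) = 34660 - (-12798)*(-1)/25861 = 34660 - 1*12798/25861 = 34660 - 12798/25861 = 896329462/25861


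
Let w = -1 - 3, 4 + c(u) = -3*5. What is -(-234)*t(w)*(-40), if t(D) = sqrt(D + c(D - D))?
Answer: -9360*I*sqrt(23) ≈ -44889.0*I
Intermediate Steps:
c(u) = -19 (c(u) = -4 - 3*5 = -4 - 15 = -19)
w = -4
t(D) = sqrt(-19 + D) (t(D) = sqrt(D - 19) = sqrt(-19 + D))
-(-234)*t(w)*(-40) = -(-234)*sqrt(-19 - 4)*(-40) = -(-234)*sqrt(-23)*(-40) = -(-234)*I*sqrt(23)*(-40) = (234*I*sqrt(23))*(-40) = -9360*I*sqrt(23)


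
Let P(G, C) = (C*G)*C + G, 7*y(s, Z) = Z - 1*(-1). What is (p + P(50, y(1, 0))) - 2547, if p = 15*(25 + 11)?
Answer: -95843/49 ≈ -1956.0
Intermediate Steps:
y(s, Z) = 1/7 + Z/7 (y(s, Z) = (Z - 1*(-1))/7 = (Z + 1)/7 = (1 + Z)/7 = 1/7 + Z/7)
P(G, C) = G + G*C**2 (P(G, C) = G*C**2 + G = G + G*C**2)
p = 540 (p = 15*36 = 540)
(p + P(50, y(1, 0))) - 2547 = (540 + 50*(1 + (1/7 + (1/7)*0)**2)) - 2547 = (540 + 50*(1 + (1/7 + 0)**2)) - 2547 = (540 + 50*(1 + (1/7)**2)) - 2547 = (540 + 50*(1 + 1/49)) - 2547 = (540 + 50*(50/49)) - 2547 = (540 + 2500/49) - 2547 = 28960/49 - 2547 = -95843/49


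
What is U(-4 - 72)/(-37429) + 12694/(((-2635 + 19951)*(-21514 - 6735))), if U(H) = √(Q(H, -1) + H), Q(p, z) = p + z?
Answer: -6347/244579842 - 3*I*√17/37429 ≈ -2.5951e-5 - 0.00033047*I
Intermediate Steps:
U(H) = √(-1 + 2*H) (U(H) = √((H - 1) + H) = √((-1 + H) + H) = √(-1 + 2*H))
U(-4 - 72)/(-37429) + 12694/(((-2635 + 19951)*(-21514 - 6735))) = √(-1 + 2*(-4 - 72))/(-37429) + 12694/(((-2635 + 19951)*(-21514 - 6735))) = √(-1 + 2*(-76))*(-1/37429) + 12694/((17316*(-28249))) = √(-1 - 152)*(-1/37429) + 12694/(-489159684) = √(-153)*(-1/37429) + 12694*(-1/489159684) = (3*I*√17)*(-1/37429) - 6347/244579842 = -3*I*√17/37429 - 6347/244579842 = -6347/244579842 - 3*I*√17/37429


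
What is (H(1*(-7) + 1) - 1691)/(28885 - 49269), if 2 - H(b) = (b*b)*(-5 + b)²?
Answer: 465/1568 ≈ 0.29656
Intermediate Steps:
H(b) = 2 - b²*(-5 + b)² (H(b) = 2 - b*b*(-5 + b)² = 2 - b²*(-5 + b)²)
(H(1*(-7) + 1) - 1691)/(28885 - 49269) = ((2 - (1*(-7) + 1)²*(-5 + (1*(-7) + 1))²) - 1691)/(28885 - 49269) = ((2 - (-7 + 1)²*(-5 + (-7 + 1))²) - 1691)/(-20384) = ((2 - 1*(-6)²*(-5 - 6)²) - 1691)*(-1/20384) = ((2 - 1*36*(-11)²) - 1691)*(-1/20384) = ((2 - 1*36*121) - 1691)*(-1/20384) = ((2 - 4356) - 1691)*(-1/20384) = (-4354 - 1691)*(-1/20384) = -6045*(-1/20384) = 465/1568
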